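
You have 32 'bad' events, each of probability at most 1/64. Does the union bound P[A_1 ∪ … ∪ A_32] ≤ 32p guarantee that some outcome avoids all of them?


Union bound: P[∪_{i=1}^{32} A_i] ≤ Σ_i P[A_i] ≤ 32·p = 32·(1/64) = 1/2.
Numerically: 1/2 ≈ 0.5000000.
Is 1/2 < 1? YES.
Since P[∪ A_i] ≤ 1/2 < 1, the complement has P[∩ A_i^c] ≥ 1 − 1/2 = 1/2 > 0, so some outcome avoids every A_i.

32·p = 1/2 ≈ 0.5000000; existence CERTIFIED by the union bound.


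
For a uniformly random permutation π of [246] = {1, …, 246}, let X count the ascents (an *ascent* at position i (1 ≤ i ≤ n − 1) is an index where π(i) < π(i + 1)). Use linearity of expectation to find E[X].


Write X = Σ X_I over i = 1, …, 245, with X_I the indicator of one ascent.
There are 245 indicators.
For each fixed i, the pair (π(i), π(i+1)) is a uniformly random ordered pair of distinct values from {1, …, 246}; by symmetry P[π(i) < π(i+1)] = 1/2.
By linearity: E[X] = 245 · (1/2) = (246 − 1) · (1/2) = 245/2 ≈ 122.50000.

E[X] = 245/2 = 122.50000.


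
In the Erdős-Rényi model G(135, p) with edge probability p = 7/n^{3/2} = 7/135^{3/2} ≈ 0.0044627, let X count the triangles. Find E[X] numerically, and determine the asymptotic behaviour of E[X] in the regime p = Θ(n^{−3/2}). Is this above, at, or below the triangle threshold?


Number of potential triangles: C(135, 3) = 400995.
Each occurs with probability p³ ≈ (0.0044627)³ ≈ 8.8877568e-08.
By linearity: E[X] = C(135, 3)·p³ ≈ 400995 · 8.8877568e-08 ≈ 0.03564.
Since α = 3/2 > 1, p = c/n^{3/2} = o(1/n) is below the triangle threshold p ~ 1/n. Asymptotically E[X] ~ (c³/6)·n^{3(1−α)} = (7³/6)·n^{-1.5} → 0, so by Markov's inequality G has no triangles w.h.p.

E[X] ≈ 0.03564; in regime p = Θ(1/n^{3/2}) E[X] tends to 0 (below the triangle threshold p ~ 1/n).


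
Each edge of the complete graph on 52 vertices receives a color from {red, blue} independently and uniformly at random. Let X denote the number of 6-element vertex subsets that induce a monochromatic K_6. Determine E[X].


Let X = Σ_S X_S over the C(52, 6) = 20358520 subsets S of size 6, where X_S = 1 if the K_6 on S is monochromatic.
For a fixed S, the K_6 on S has C(6, 2) = 15 edges. P[all 15 edges red] = (1/2)^15, and likewise for blue, so P[monochromatic] = 2·(1/2)^15 = 2^{1 − 15} = 1/16384.
By linearity of expectation: E[X] = C(52, 6) · 2^{1 − 15} = 20358520 · 1/16384 = 2544815/2048.
Numerically: E[X] ≈ 1242.585449.

E[X] = C(52,6)·2^(1−C(6,2)) = 2544815/2048 ≈ 1242.585449.


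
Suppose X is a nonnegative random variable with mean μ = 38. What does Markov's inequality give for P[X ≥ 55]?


μ = E[X] = 38, a = 55.
Markov: P[X ≥ 55] ≤ μ/a = (38)/55 = 38/55.
Numerically: ≈ 0.691.
(Since a = 55 > μ = 38.000, the bound 38/55 is < 1 and informative.)

P[X ≥ 55] ≤ 38/55 ≈ 0.691.


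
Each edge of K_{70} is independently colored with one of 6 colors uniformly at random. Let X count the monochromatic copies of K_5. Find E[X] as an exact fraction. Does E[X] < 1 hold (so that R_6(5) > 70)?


E[X] = C(70, 5) · 6^{1 − 10} = 12103014 · 6^{−9} = 12103014/10077696.
As a reduced fraction: E[X] = 2017169/1679616 ≈ 1.201.
Is E[X] < 1? NO.
Since E[X] ≥ 1, the first-moment bound is inconclusive at n = 70; it does NOT by itself certify R_6(5) > 70.

E[X] = 2017169/1679616 ≈ 1.201; E[X] ≥ 1; first-moment method inconclusive here.


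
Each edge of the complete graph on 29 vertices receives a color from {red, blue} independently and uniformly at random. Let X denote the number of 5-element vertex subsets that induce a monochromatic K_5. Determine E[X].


Let X = Σ_S X_S over the C(29, 5) = 118755 subsets S of size 5, where X_S = 1 if the K_5 on S is monochromatic.
For a fixed S, the K_5 on S has C(5, 2) = 10 edges. P[all 10 edges red] = (1/2)^10, and likewise for blue, so P[monochromatic] = 2·(1/2)^10 = 2^{1 − 10} = 1/512.
Summing: E[X] = C(29, 5) · 2^{1 − 10} = 118755 · 1/512 = 118755/512.
Numerically: E[X] ≈ 231.943.

E[X] = C(29,5)·2^(1−C(5,2)) = 118755/512 ≈ 231.943.


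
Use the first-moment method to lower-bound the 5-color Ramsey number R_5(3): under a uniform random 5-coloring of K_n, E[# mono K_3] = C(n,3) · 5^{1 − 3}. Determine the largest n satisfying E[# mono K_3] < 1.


We need C(n, 3) · 5^{1 − 3} < 1, i.e. C(n, 3) < 5^{3 − 1} = 25.
Check values of n near the boundary:
  n = 3: C(3, 3) = 1; 1 < 25? YES
  n = 4: C(4, 3) = 4; 4 < 25? YES
  n = 5: C(5, 3) = 10; 10 < 25? YES
  n = 6: C(6, 3) = 20; 20 < 25? YES
  n = 7: C(7, 3) = 35; 35 < 25? NO
  n = 8: C(8, 3) = 56; 56 < 25? NO
The largest n with C(n, 3) < 25 is n = 6 (where E[X] = 4/5 ≈ 0.80000). Hence R_5(3) > 6, i.e. R_5(3) ≥ 7.

Largest n = 6; hence R_5(3) > 6.


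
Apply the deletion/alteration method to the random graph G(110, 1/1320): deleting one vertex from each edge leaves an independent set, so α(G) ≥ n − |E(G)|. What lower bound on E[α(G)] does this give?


E[|E(G)|] = C(110, 2)·p = 5995 · (1/1320) = 109/24.
E[α(G)] ≥ n − E[|E(G)|] = 110 − 109/24 = 2531/24.
Numerically: ≈ 105.458.
(This is only a lower bound; the true E[α(G)] may be larger.)

E[α(G)] ≥ 2531/24 ≈ 105.458.


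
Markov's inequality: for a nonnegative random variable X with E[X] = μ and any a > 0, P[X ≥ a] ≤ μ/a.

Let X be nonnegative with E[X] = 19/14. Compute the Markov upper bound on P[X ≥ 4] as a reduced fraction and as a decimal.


μ = E[X] = 19/14, a = 4.
Markov: P[X ≥ 4] ≤ μ/a = (19/14)/4 = 19/56.
Numerically: ≈ 0.339.
(Since a = 4 > μ = 1.357, the bound 19/56 is < 1 and informative.)

P[X ≥ 4] ≤ 19/56 ≈ 0.339.


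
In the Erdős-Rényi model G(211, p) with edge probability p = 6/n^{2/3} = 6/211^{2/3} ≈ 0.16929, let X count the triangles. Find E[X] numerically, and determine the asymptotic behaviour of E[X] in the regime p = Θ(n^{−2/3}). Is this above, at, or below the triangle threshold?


Number of potential triangles: C(211, 3) = 1543465.
Each occurs with probability p³ ≈ (0.16929)³ ≈ 4.8516430e-03.
By linearity: E[X] = C(211, 3)·p³ ≈ 1543465 · 4.8516430e-03 ≈ 7488.34123.
Since α = 2/3 < 1, p = c/n^{2/3} ≫ 1/n is above the triangle threshold p ~ 1/n. Asymptotically E[X] ~ (c³/6)·n^{3(1−α)} = (6³/6)·n^{1} → ∞; triangles are abundant w.h.p.

E[X] ≈ 7488.34123; in regime p = Θ(1/n^{2/3}) E[X] diverges (above the triangle threshold p ~ 1/n).


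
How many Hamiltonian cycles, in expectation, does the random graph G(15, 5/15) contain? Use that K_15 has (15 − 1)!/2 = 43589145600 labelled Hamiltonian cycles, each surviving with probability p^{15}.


K_15 has (15 − 1)!/2 = 43589145600 labelled Hamiltonian cycles.
For each such Hamiltonian cycle H, let X_H = 1 if all 15 edges of H are present in G. Then P[X_H = 1] = p^{15} = (1/3)^{15} = 1/14348907.
By linearity: E[X] = Σ_H E[X_H] = 43589145600 · p^{15} = 43589145600 · 1/14348907 = 179379200/59049.
Numerically: E[X] ≈ 3.04e+03.

E[X] = 43589145600 · (1/3)^{15} = 179379200/59049 ≈ 3.04e+03.


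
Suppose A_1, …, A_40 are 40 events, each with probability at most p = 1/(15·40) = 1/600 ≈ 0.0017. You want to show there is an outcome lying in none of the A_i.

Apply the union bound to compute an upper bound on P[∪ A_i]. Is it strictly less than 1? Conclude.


Union bound: P[∪_{i=1}^{40} A_i] ≤ Σ_i P[A_i] ≤ 40·p = 40·(1/600) = 1/15.
Numerically: 1/15 ≈ 0.0667.
Is 1/15 < 1? YES.
Since P[∪ A_i] ≤ 1/15 < 1, the complement has P[∩ A_i^c] ≥ 1 − 1/15 = 14/15 > 0, so some outcome avoids every A_i.

40·p = 1/15 ≈ 0.0667; existence CERTIFIED by the union bound.


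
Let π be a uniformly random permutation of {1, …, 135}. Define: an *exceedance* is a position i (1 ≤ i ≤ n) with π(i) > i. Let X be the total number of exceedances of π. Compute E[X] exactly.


Write X = Σ_{i=1}^{135} X_i, where X_i = 1_{π(i) > i}.
For each fixed i, π(i) is uniform over {1, …, 135} (marginal of a uniform permutation), so P[π(i) > i] = (n − i)/n. Summing: Σ_{i=1}^{135} (n − i)/n = (0 + 1 + … + 134)/135 = 135(135 − 1)/(2·135) = (135 − 1)/2.
Hence E[X] = Σ_{i=1}^{135} (135 − i)/135 = 67 ≈ 67.0000.

E[X] = 67 = 67.0000.


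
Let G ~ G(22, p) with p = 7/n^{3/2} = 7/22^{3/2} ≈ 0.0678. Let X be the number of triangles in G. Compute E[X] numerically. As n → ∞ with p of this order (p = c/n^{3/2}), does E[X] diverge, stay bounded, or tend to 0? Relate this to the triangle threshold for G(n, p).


Number of potential triangles: C(22, 3) = 1540.
Each occurs with probability p³ ≈ (0.0678)³ ≈ 3.12171e-04.
By linearity: E[X] = C(22, 3)·p³ ≈ 1540 · 3.12171e-04 ≈ 0.481.
Since α = 3/2 > 1, p = c/n^{3/2} = o(1/n) is below the triangle threshold p ~ 1/n. Asymptotically E[X] ~ (c³/6)·n^{3(1−α)} = (7³/6)·n^{-1.5} → 0, so by Markov's inequality G has no triangles w.h.p.

E[X] ≈ 0.481; in regime p = Θ(1/n^{3/2}) E[X] tends to 0 (below the triangle threshold p ~ 1/n).


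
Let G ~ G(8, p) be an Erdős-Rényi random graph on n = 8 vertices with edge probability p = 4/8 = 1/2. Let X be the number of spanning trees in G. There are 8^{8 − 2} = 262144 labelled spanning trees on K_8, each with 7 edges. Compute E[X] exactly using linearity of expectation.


K_8 has 8^{8 − 2} = 262144 labelled spanning trees.
For each such spanning tree H, let X_H = 1 if all 7 edges of H are present in G. Then P[X_H = 1] = p^{7} = (1/2)^{7} = 1/128.
By linearity of expectation: E[X] = Σ_H E[X_H] = 262144 · p^{7} = 262144 · 1/128 = 2048.
Numerically: E[X] ≈ 2048.

E[X] = 262144 · (1/2)^{7} = 2048 ≈ 2048.


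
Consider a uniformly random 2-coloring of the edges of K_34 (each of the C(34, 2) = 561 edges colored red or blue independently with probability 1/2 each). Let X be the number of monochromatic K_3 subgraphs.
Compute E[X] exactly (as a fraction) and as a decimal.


Let X = Σ_S X_S over the C(34, 3) = 5984 subsets S of size 3, where X_S = 1 if the K_3 on S is monochromatic.
For a fixed S, the K_3 on S has C(3, 2) = 3 edges. P[all 3 edges red] = (1/2)^3, and likewise for blue, so P[monochromatic] = 2·(1/2)^3 = 2^{1 − 3} = 1/4.
By linearity: E[X] = C(34, 3) · 2^{1 − 3} = 5984 · 1/4 = 1496.
Numerically: E[X] ≈ 1496.0000.

E[X] = C(34,3)·2^(1−C(3,2)) = 1496 ≈ 1496.0000.


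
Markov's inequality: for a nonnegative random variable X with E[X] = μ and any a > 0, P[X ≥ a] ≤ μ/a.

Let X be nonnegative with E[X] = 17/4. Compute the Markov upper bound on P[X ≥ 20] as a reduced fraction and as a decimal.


μ = E[X] = 17/4, a = 20.
Markov: P[X ≥ 20] ≤ μ/a = (17/4)/20 = 17/80.
Numerically: ≈ 0.212500.
(Since a = 20 > μ = 4.250000, the bound 17/80 is < 1 and informative.)

P[X ≥ 20] ≤ 17/80 ≈ 0.212500.


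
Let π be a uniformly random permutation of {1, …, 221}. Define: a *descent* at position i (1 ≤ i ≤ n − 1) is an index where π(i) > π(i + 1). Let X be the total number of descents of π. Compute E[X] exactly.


Write X = Σ X_I over i = 1, …, 220, with X_I the indicator of one descent.
There are 220 indicators.
For each fixed i, the pair (π(i), π(i+1)) is a uniformly random ordered pair of distinct values from {1, …, 221}; by symmetry P[π(i) > π(i+1)] = 1/2.
By linearity: E[X] = 220 · (1/2) = (221 − 1) · (1/2) = 110 ≈ 110.000.

E[X] = 110 = 110.000.


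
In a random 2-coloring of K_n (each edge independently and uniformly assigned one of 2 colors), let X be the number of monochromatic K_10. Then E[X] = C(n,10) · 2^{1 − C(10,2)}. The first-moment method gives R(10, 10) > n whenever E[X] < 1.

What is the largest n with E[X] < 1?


We need C(n, 10) · 2^{1 − 45} < 1, i.e. C(n, 10) < 2^{45 − 1} = 17592186044416.
Check values of n near the boundary:
  n = 95: C(95, 10) = 10104934117421; 10104934117421 < 17592186044416? YES
  n = 96: C(96, 10) = 11279926456656; 11279926456656 < 17592186044416? YES
  n = 97: C(97, 10) = 12576469727536; 12576469727536 < 17592186044416? YES
  n = 98: C(98, 10) = 14005614014756; 14005614014756 < 17592186044416? YES
  n = 99: C(99, 10) = 15579278510796; 15579278510796 < 17592186044416? YES
  n = 100: C(100, 10) = 17310309456440; 17310309456440 < 17592186044416? YES
  n = 101: C(101, 10) = 19212541264840; 19212541264840 < 17592186044416? NO
  n = 102: C(102, 10) = 21300860967540; 21300860967540 < 17592186044416? NO
  n = 103: C(103, 10) = 23591276125340; 23591276125340 < 17592186044416? NO
The largest n with C(n, 10) < 17592186044416 is n = 100 (where E[X] = 2163788682055/2199023255552 ≈ 0.984). Hence R(10, 10) > 100, i.e. R(10, 10) ≥ 101.

Largest n = 100; hence R(10, 10) > 100.


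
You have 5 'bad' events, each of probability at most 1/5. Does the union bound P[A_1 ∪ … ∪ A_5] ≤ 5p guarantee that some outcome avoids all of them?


Union bound: P[∪_{i=1}^{5} A_i] ≤ Σ_i P[A_i] ≤ 5·p = 5·(1/5) = 1.
Numerically: 1 ≈ 1.000.
Is 1 < 1? NO.
Since the bound 1 is ≥ 1, the union bound is uninformative here; it does NOT by itself certify existence.

5·p = 1 ≈ 1.000; existence NOT certified by the union bound.


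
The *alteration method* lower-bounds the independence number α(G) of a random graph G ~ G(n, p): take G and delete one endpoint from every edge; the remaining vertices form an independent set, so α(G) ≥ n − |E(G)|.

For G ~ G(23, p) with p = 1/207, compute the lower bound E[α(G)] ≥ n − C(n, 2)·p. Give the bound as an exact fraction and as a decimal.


E[|E(G)|] = C(23, 2)·p = 253 · (1/207) = 11/9.
E[α(G)] ≥ n − E[|E(G)|] = 23 − 11/9 = 196/9.
Numerically: ≈ 21.7778.
(This is only a lower bound; the true E[α(G)] may be larger.)

E[α(G)] ≥ 196/9 ≈ 21.7778.


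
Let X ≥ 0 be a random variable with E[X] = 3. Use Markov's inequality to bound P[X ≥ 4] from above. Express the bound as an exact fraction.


μ = E[X] = 3, a = 4.
Markov: P[X ≥ 4] ≤ μ/a = (3)/4 = 3/4.
Numerically: ≈ 0.7500.
(Since a = 4 > μ = 3.0000, the bound 3/4 is < 1 and informative.)

P[X ≥ 4] ≤ 3/4 ≈ 0.7500.


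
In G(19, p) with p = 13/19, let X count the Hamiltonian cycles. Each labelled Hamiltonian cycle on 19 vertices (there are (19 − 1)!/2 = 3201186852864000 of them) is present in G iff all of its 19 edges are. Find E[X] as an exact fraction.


K_19 has (19 − 1)!/2 = 3201186852864000 labelled Hamiltonian cycles.
For each such Hamiltonian cycle H, let X_H = 1 if all 19 edges of H are present in G. Then P[X_H = 1] = p^{19} = (13/19)^{19} = 1461920290375446110677/1978419655660313589123979.
By linearity: E[X] = Σ_H E[X_H] = 3201186852864000 · p^{19} = 3201186852864000 · 1461920290375446110677/1978419655660313589123979 = 4679880013484999364018134658428928000/1978419655660313589123979.
Numerically: E[X] ≈ 2.37e+12.

E[X] = 3201186852864000 · (13/19)^{19} = 4679880013484999364018134658428928000/1978419655660313589123979 ≈ 2.37e+12.


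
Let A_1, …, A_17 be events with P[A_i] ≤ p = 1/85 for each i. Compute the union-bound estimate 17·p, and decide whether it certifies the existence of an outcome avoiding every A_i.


Union bound: P[∪_{i=1}^{17} A_i] ≤ Σ_i P[A_i] ≤ 17·p = 17·(1/85) = 1/5.
Numerically: 1/5 ≈ 0.200000.
Is 1/5 < 1? YES.
Since P[∪ A_i] ≤ 1/5 < 1, the complement has P[∩ A_i^c] ≥ 1 − 1/5 = 4/5 > 0, so some outcome avoids every A_i.

17·p = 1/5 ≈ 0.200000; existence CERTIFIED by the union bound.


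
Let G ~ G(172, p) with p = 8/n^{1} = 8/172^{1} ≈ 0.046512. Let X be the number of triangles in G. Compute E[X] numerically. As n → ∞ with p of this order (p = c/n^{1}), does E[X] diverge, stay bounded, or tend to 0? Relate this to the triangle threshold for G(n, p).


Number of potential triangles: C(172, 3) = 833340.
Each occurs with probability p³ ≈ (0.046512)³ ≈ 1.0062007e-04.
By linearity: E[X] = C(172, 3)·p³ ≈ 833340 · 1.0062007e-04 ≈ 83.85073.
Here α = 1, so p = 8/n is exactly at the triangle threshold p ~ 1/n. Asymptotically E[X] → c³/6 = 8³/6 = 256/3 ≈ 85.33333, a bounded constant. In this regime the triangle count is asymptotically Poisson(c³/6).

E[X] ≈ 83.85073; in regime p = Θ(1/n^{1}) E[X] stays bounded (at the triangle threshold p ~ 1/n).


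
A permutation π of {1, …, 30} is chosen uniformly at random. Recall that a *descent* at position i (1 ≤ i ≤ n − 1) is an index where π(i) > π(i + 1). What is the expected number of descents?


Write X = Σ X_I over i = 1, …, 29, with X_I the indicator of one descent.
There are 29 indicators.
For each fixed i, the pair (π(i), π(i+1)) is a uniformly random ordered pair of distinct values from {1, …, 30}; by symmetry P[π(i) > π(i+1)] = 1/2.
By linearity: E[X] = 29 · (1/2) = (30 − 1) · (1/2) = 29/2 ≈ 14.500000.

E[X] = 29/2 = 14.500000.


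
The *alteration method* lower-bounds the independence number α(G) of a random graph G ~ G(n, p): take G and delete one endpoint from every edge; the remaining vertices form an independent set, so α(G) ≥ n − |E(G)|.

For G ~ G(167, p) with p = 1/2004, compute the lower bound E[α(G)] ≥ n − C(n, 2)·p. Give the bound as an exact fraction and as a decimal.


E[|E(G)|] = C(167, 2)·p = 13861 · (1/2004) = 83/12.
E[α(G)] ≥ n − E[|E(G)|] = 167 − 83/12 = 1921/12.
Numerically: ≈ 160.083.
(This is only a lower bound; the true E[α(G)] may be larger.)

E[α(G)] ≥ 1921/12 ≈ 160.083.


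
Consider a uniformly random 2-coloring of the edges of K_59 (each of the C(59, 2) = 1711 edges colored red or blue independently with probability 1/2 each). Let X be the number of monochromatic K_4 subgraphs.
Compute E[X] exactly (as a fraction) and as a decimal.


Let X = Σ_S X_S over the C(59, 4) = 455126 subsets S of size 4, where X_S = 1 if the K_4 on S is monochromatic.
For a fixed S, the K_4 on S has C(4, 2) = 6 edges. P[all 6 edges red] = (1/2)^6, and likewise for blue, so P[monochromatic] = 2·(1/2)^6 = 2^{1 − 6} = 1/32.
By linearity of expectation: E[X] = C(59, 4) · 2^{1 − 6} = 455126 · 1/32 = 227563/16.
Numerically: E[X] ≈ 14222.687500.

E[X] = C(59,4)·2^(1−C(4,2)) = 227563/16 ≈ 14222.687500.


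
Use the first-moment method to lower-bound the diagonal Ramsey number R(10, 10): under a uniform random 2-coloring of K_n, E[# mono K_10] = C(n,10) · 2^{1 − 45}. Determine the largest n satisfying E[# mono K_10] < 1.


We need C(n, 10) · 2^{1 − 45} < 1, i.e. C(n, 10) < 2^{45 − 1} = 17592186044416.
Check values of n near the boundary:
  n = 98: C(98, 10) = 14005614014756; 14005614014756 < 17592186044416? YES
  n = 99: C(99, 10) = 15579278510796; 15579278510796 < 17592186044416? YES
  n = 100: C(100, 10) = 17310309456440; 17310309456440 < 17592186044416? YES
  n = 101: C(101, 10) = 19212541264840; 19212541264840 < 17592186044416? NO
  n = 102: C(102, 10) = 21300860967540; 21300860967540 < 17592186044416? NO
The largest n with C(n, 10) < 17592186044416 is n = 100 (where E[X] = 2163788682055/2199023255552 ≈ 0.983977). Hence R(10, 10) > 100, i.e. R(10, 10) ≥ 101.

Largest n = 100; hence R(10, 10) > 100.


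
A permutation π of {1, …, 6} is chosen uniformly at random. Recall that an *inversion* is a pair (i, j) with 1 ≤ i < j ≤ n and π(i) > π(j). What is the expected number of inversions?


Write X = Σ X_I over the C(6, 2) = 15 pairs i < j, with X_I the indicator of one inversion.
There are 15 indicators.
For each fixed pair i < j, the values π(i) and π(j) are two distinct elements of {1, …, 6} in uniformly random order; by symmetry P[π(i) > π(j)] = 1/2.
By linearity: E[X] = 15 · (1/2) = C(6, 2) · (1/2) = 15/2 = 15/2 ≈ 7.50000.

E[X] = 15/2 = 7.50000.


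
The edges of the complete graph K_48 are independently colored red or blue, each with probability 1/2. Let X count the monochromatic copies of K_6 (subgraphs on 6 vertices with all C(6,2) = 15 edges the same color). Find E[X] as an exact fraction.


Let X = Σ_S X_S over the C(48, 6) = 12271512 subsets S of size 6, where X_S = 1 if the K_6 on S is monochromatic.
For a fixed S, the K_6 on S has C(6, 2) = 15 edges. P[all 15 edges red] = (1/2)^15, and likewise for blue, so P[monochromatic] = 2·(1/2)^15 = 2^{1 − 15} = 1/16384.
By linearity of expectation: E[X] = C(48, 6) · 2^{1 − 15} = 12271512 · 1/16384 = 1533939/2048.
Numerically: E[X] ≈ 748.99365.

E[X] = C(48,6)·2^(1−C(6,2)) = 1533939/2048 ≈ 748.99365.


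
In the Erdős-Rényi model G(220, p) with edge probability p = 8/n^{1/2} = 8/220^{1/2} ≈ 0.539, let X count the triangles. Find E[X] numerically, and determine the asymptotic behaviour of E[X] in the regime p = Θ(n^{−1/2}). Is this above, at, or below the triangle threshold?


Number of potential triangles: C(220, 3) = 1750540.
Each occurs with probability p³ ≈ (0.539)³ ≈ 1.56905e-01.
By linearity: E[X] = C(220, 3)·p³ ≈ 1750540 · 1.56905e-01 ≈ 274667.945.
Since α = 1/2 < 1, p = c/n^{1/2} ≫ 1/n is above the triangle threshold p ~ 1/n. Asymptotically E[X] ~ (c³/6)·n^{3(1−α)} = (8³/6)·n^{1.5} → ∞; triangles are abundant w.h.p.

E[X] ≈ 274667.945; in regime p = Θ(1/n^{1/2}) E[X] diverges (above the triangle threshold p ~ 1/n).


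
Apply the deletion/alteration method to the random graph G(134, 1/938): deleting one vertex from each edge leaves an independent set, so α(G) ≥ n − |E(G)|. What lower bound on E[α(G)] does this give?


E[|E(G)|] = C(134, 2)·p = 8911 · (1/938) = 19/2.
E[α(G)] ≥ n − E[|E(G)|] = 134 − 19/2 = 249/2.
Numerically: ≈ 124.500.
(This is only a lower bound; the true E[α(G)] may be larger.)

E[α(G)] ≥ 249/2 ≈ 124.500.


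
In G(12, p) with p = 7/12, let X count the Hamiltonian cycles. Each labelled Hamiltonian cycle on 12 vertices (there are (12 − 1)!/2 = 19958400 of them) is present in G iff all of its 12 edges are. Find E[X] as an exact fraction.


K_12 has (12 − 1)!/2 = 19958400 labelled Hamiltonian cycles.
For each such Hamiltonian cycle H, let X_H = 1 if all 12 edges of H are present in G. Then P[X_H = 1] = p^{12} = (7/12)^{12} = 13841287201/8916100448256.
By linearity: E[X] = Σ_H E[X_H] = 19958400 · p^{12} = 19958400 · 13841287201/8916100448256 = 26644477861925/859963392.
Numerically: E[X] ≈ 3.098e+04.

E[X] = 19958400 · (7/12)^{12} = 26644477861925/859963392 ≈ 3.098e+04.


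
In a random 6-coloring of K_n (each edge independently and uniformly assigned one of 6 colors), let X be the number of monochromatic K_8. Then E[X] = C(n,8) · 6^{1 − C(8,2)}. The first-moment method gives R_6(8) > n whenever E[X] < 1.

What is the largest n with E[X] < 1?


We need C(n, 8) · 6^{1 − 28} < 1, i.e. C(n, 8) < 6^{28 − 1} = 1023490369077469249536.
Check values of n near the boundary:
  n = 1589: C(1589, 8) = 990389025825605844438; 990389025825605844438 < 1023490369077469249536? YES
  n = 1590: C(1590, 8) = 995397314198933813310; 995397314198933813310 < 1023490369077469249536? YES
  n = 1591: C(1591, 8) = 1000427749141189953870; 1000427749141189953870 < 1023490369077469249536? YES
  n = 1592: C(1592, 8) = 1005480414540892933435; 1005480414540892933435 < 1023490369077469249536? YES
  n = 1593: C(1593, 8) = 1010555394551193970323; 1010555394551193970323 < 1023490369077469249536? YES
  n = 1594: C(1594, 8) = 1015652773590544255167; 1015652773590544255167 < 1023490369077469249536? YES
  n = 1595: C(1595, 8) = 1020772636343363633895; 1020772636343363633895 < 1023490369077469249536? YES
  n = 1596: C(1596, 8) = 1025915067760710553965; 1025915067760710553965 < 1023490369077469249536? NO
The largest n with C(n, 8) < 1023490369077469249536 is n = 1595 (where E[X] = 113419181815929292655/113721152119718805504 ≈ 0.997). Hence R_6(8) > 1595, i.e. R_6(8) ≥ 1596.

Largest n = 1595; hence R_6(8) > 1595.


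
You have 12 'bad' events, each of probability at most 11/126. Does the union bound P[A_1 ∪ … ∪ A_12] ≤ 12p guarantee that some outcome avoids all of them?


Union bound: P[∪_{i=1}^{12} A_i] ≤ Σ_i P[A_i] ≤ 12·p = 12·(11/126) = 22/21.
Numerically: 22/21 ≈ 1.04762.
Is 22/21 < 1? NO.
Since the bound 22/21 is ≥ 1, the union bound is uninformative here; it does NOT by itself certify existence.

12·p = 22/21 ≈ 1.04762; existence NOT certified by the union bound.


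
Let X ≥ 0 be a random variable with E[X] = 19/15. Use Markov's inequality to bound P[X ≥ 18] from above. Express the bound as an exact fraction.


μ = E[X] = 19/15, a = 18.
Markov: P[X ≥ 18] ≤ μ/a = (19/15)/18 = 19/270.
Numerically: ≈ 0.0704.
(Since a = 18 > μ = 1.2667, the bound 19/270 is < 1 and informative.)

P[X ≥ 18] ≤ 19/270 ≈ 0.0704.


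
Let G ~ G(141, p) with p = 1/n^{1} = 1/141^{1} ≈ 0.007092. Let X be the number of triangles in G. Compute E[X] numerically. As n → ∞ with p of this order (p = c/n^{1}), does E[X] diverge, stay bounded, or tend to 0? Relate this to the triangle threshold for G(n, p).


Number of potential triangles: C(141, 3) = 457310.
Each occurs with probability p³ ≈ (0.007092)³ ≈ 3.567325e-07.
By linearity: E[X] = C(141, 3)·p³ ≈ 457310 · 3.567325e-07 ≈ 0.1631.
Here α = 1, so p = 1/n is exactly at the triangle threshold p ~ 1/n. Asymptotically E[X] → c³/6 = 1³/6 = 1/6 ≈ 0.1667, a bounded constant. In this regime the triangle count is asymptotically Poisson(c³/6).

E[X] ≈ 0.1631; in regime p = Θ(1/n^{1}) E[X] stays bounded (at the triangle threshold p ~ 1/n).


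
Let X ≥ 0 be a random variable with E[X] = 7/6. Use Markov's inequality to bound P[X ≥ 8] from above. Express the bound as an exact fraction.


μ = E[X] = 7/6, a = 8.
Markov: P[X ≥ 8] ≤ μ/a = (7/6)/8 = 7/48.
Numerically: ≈ 0.146.
(Since a = 8 > μ = 1.167, the bound 7/48 is < 1 and informative.)

P[X ≥ 8] ≤ 7/48 ≈ 0.146.


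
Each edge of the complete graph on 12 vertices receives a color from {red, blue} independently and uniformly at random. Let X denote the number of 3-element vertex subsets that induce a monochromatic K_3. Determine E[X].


Let X = Σ_S X_S over the C(12, 3) = 220 subsets S of size 3, where X_S = 1 if the K_3 on S is monochromatic.
For a fixed S, the K_3 on S has C(3, 2) = 3 edges. P[all 3 edges red] = (1/2)^3, and likewise for blue, so P[monochromatic] = 2·(1/2)^3 = 2^{1 − 3} = 1/4.
Summing: E[X] = C(12, 3) · 2^{1 − 3} = 220 · 1/4 = 55.
Numerically: E[X] ≈ 55.00000.

E[X] = C(12,3)·2^(1−C(3,2)) = 55 ≈ 55.00000.


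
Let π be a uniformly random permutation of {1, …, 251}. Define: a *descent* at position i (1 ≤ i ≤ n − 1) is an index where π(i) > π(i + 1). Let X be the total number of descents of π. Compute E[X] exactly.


Write X = Σ X_I over i = 1, …, 250, with X_I the indicator of one descent.
There are 250 indicators.
For each fixed i, the pair (π(i), π(i+1)) is a uniformly random ordered pair of distinct values from {1, …, 251}; by symmetry P[π(i) > π(i+1)] = 1/2.
By linearity: E[X] = 250 · (1/2) = (251 − 1) · (1/2) = 125 ≈ 125.0000.

E[X] = 125 = 125.0000.


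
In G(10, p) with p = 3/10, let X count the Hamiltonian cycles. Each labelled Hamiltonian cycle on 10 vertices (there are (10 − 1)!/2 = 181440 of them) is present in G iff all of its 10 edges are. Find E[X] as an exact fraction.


K_10 has (10 − 1)!/2 = 181440 labelled Hamiltonian cycles.
For each such Hamiltonian cycle H, let X_H = 1 if all 10 edges of H are present in G. Then P[X_H = 1] = p^{10} = (3/10)^{10} = 59049/10000000000.
Summing the indicators: E[X] = Σ_H E[X_H] = 181440 · p^{10} = 181440 · 59049/10000000000 = 33480783/31250000.
Numerically: E[X] ≈ 1.07139.

E[X] = 181440 · (3/10)^{10} = 33480783/31250000 ≈ 1.07139.


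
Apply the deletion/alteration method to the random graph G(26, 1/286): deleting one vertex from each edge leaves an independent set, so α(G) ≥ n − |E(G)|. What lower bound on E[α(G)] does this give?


E[|E(G)|] = C(26, 2)·p = 325 · (1/286) = 25/22.
E[α(G)] ≥ n − E[|E(G)|] = 26 − 25/22 = 547/22.
Numerically: ≈ 24.86364.
(This is only a lower bound; the true E[α(G)] may be larger.)

E[α(G)] ≥ 547/22 ≈ 24.86364.


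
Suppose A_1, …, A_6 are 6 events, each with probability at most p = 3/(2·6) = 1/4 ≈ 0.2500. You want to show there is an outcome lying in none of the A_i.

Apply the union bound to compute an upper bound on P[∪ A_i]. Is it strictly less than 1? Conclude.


Union bound: P[∪_{i=1}^{6} A_i] ≤ Σ_i P[A_i] ≤ 6·p = 6·(1/4) = 3/2.
Numerically: 3/2 ≈ 1.5000.
Is 3/2 < 1? NO.
Since the bound 3/2 is ≥ 1, the union bound is uninformative here; it does NOT by itself certify existence.

6·p = 3/2 ≈ 1.5000; existence NOT certified by the union bound.


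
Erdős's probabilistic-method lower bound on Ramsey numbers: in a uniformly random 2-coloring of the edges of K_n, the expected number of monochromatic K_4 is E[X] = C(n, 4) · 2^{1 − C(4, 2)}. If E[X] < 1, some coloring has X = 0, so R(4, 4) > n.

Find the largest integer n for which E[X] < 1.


We need C(n, 4) · 2^{1 − 6} < 1, i.e. C(n, 4) < 2^{6 − 1} = 32.
Check values of n near the boundary:
  n = 4: C(4, 4) = 1; 1 < 32? YES
  n = 5: C(5, 4) = 5; 5 < 32? YES
  n = 6: C(6, 4) = 15; 15 < 32? YES
  n = 7: C(7, 4) = 35; 35 < 32? NO
  n = 8: C(8, 4) = 70; 70 < 32? NO
The largest n with C(n, 4) < 32 is n = 6 (where E[X] = 15/32 ≈ 0.4687500). Hence R(4, 4) > 6, i.e. R(4, 4) ≥ 7.

Largest n = 6; hence R(4, 4) > 6.


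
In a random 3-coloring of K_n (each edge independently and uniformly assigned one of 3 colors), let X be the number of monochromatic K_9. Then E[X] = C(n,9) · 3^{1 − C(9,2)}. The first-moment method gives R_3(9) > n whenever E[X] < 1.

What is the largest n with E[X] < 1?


We need C(n, 9) · 3^{1 − 36} < 1, i.e. C(n, 9) < 3^{36 − 1} = 50031545098999707.
Check values of n near the boundary:
  n = 297: C(297, 9) = 43842345008337645; 43842345008337645 < 50031545098999707? YES
  n = 298: C(298, 9) = 45207677551849890; 45207677551849890 < 50031545098999707? YES
  n = 299: C(299, 9) = 46610674441390059; 46610674441390059 < 50031545098999707? YES
  n = 300: C(300, 9) = 48052241692154700; 48052241692154700 < 50031545098999707? YES
  n = 301: C(301, 9) = 49533303936090975; 49533303936090975 < 50031545098999707? YES
  n = 302: C(302, 9) = 51054804739588650; 51054804739588650 < 50031545098999707? NO
  n = 303: C(303, 9) = 52617706925494425; 52617706925494425 < 50031545098999707? NO
The largest n with C(n, 9) < 50031545098999707 is n = 301 (where E[X] = 16511101312030325/16677181699666569 ≈ 0.990041). Hence R_3(9) > 301, i.e. R_3(9) ≥ 302.

Largest n = 301; hence R_3(9) > 301.


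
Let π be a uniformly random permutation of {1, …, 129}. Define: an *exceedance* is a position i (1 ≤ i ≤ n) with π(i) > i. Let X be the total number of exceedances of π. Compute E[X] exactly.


Write X = Σ_{i=1}^{129} X_i, where X_i = 1_{π(i) > i}.
For each fixed i, π(i) is uniform over {1, …, 129} (marginal of a uniform permutation), so P[π(i) > i] = (n − i)/n. Summing: Σ_{i=1}^{129} (n − i)/n = (0 + 1 + … + 128)/129 = 129(129 − 1)/(2·129) = (129 − 1)/2.
Hence E[X] = Σ_{i=1}^{129} (129 − i)/129 = 64 ≈ 64.000000.

E[X] = 64 = 64.000000.


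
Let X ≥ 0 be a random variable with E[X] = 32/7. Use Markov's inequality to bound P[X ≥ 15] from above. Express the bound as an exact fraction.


μ = E[X] = 32/7, a = 15.
Markov: P[X ≥ 15] ≤ μ/a = (32/7)/15 = 32/105.
Numerically: ≈ 0.304762.
(Since a = 15 > μ = 4.571429, the bound 32/105 is < 1 and informative.)

P[X ≥ 15] ≤ 32/105 ≈ 0.304762.


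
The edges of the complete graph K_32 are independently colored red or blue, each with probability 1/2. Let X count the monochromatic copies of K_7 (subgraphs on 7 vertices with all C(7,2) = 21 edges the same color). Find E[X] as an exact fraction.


Let X = Σ_S X_S over the C(32, 7) = 3365856 subsets S of size 7, where X_S = 1 if the K_7 on S is monochromatic.
For a fixed S, the K_7 on S has C(7, 2) = 21 edges. P[all 21 edges red] = (1/2)^21, and likewise for blue, so P[monochromatic] = 2·(1/2)^21 = 2^{1 − 21} = 1/1048576.
Summing: E[X] = C(32, 7) · 2^{1 − 21} = 3365856 · 1/1048576 = 105183/32768.
Numerically: E[X] ≈ 3.2099.

E[X] = C(32,7)·2^(1−C(7,2)) = 105183/32768 ≈ 3.2099.


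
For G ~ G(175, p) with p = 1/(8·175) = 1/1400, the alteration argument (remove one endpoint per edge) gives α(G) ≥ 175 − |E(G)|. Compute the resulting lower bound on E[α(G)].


E[|E(G)|] = C(175, 2)·p = 15225 · (1/1400) = 87/8.
E[α(G)] ≥ n − E[|E(G)|] = 175 − 87/8 = 1313/8.
Numerically: ≈ 164.125000.
(This is only a lower bound; the true E[α(G)] may be larger.)

E[α(G)] ≥ 1313/8 ≈ 164.125000.


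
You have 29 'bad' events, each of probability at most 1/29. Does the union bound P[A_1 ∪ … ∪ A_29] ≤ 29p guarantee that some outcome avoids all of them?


Union bound: P[∪_{i=1}^{29} A_i] ≤ Σ_i P[A_i] ≤ 29·p = 29·(1/29) = 1.
Numerically: 1 ≈ 1.0000.
Is 1 < 1? NO.
Since the bound 1 is ≥ 1, the union bound is uninformative here; it does NOT by itself certify existence.

29·p = 1 ≈ 1.0000; existence NOT certified by the union bound.


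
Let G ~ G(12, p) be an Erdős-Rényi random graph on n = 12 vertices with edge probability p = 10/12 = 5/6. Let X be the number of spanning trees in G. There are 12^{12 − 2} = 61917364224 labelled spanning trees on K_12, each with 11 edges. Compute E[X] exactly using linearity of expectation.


K_12 has 12^{12 − 2} = 61917364224 labelled spanning trees.
For each such spanning tree H, let X_H = 1 if all 11 edges of H are present in G. Then P[X_H = 1] = p^{11} = (5/6)^{11} = 48828125/362797056.
By linearity: E[X] = Σ_H E[X_H] = 61917364224 · p^{11} = 61917364224 · 48828125/362797056 = 25000000000/3.
Numerically: E[X] ≈ 8.33e+09.

E[X] = 61917364224 · (5/6)^{11} = 25000000000/3 ≈ 8.33e+09.


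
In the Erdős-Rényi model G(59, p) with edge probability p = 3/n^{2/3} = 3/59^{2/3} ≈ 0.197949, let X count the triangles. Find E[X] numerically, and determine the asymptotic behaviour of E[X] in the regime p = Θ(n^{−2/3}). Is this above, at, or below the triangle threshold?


Number of potential triangles: C(59, 3) = 32509.
Each occurs with probability p³ ≈ (0.197949)³ ≈ 7.75639184e-03.
By linearity: E[X] = C(59, 3)·p³ ≈ 32509 · 7.75639184e-03 ≈ 252.152542.
Since α = 2/3 < 1, p = c/n^{2/3} ≫ 1/n is above the triangle threshold p ~ 1/n. Asymptotically E[X] ~ (c³/6)·n^{3(1−α)} = (3³/6)·n^{1} → ∞; triangles are abundant w.h.p.

E[X] ≈ 252.152542; in regime p = Θ(1/n^{2/3}) E[X] diverges (above the triangle threshold p ~ 1/n).


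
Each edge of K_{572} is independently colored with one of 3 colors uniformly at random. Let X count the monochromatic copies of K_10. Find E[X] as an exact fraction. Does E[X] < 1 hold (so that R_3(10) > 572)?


E[X] = C(572, 10) · 3^{1 − 45} = 954640815642161682606 · 3^{−44} = 954640815642161682606/984770902183611232881.
As a reduced fraction: E[X] = 106071201738017964734/109418989131512359209 ≈ 0.969404.
Is E[X] < 1? YES.
Since E[X] < 1, there exists a 3-coloring of K_{572} with no monochromatic K_10; hence R_3(10) > 572.

E[X] = 106071201738017964734/109418989131512359209 ≈ 0.969404; E[X] < 1, so R_3(10) > 572.


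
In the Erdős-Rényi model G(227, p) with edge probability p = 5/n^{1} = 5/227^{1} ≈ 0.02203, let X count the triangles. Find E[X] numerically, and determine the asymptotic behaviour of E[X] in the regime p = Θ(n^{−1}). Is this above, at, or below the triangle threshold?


Number of potential triangles: C(227, 3) = 1923825.
Each occurs with probability p³ ≈ (0.02203)³ ≈ 1.068642e-05.
By linearity: E[X] = C(227, 3)·p³ ≈ 1923825 · 1.068642e-05 ≈ 20.5588.
Here α = 1, so p = 5/n is exactly at the triangle threshold p ~ 1/n. Asymptotically E[X] → c³/6 = 5³/6 = 125/6 ≈ 20.8333, a bounded constant. In this regime the triangle count is asymptotically Poisson(c³/6).

E[X] ≈ 20.5588; in regime p = Θ(1/n^{1}) E[X] stays bounded (at the triangle threshold p ~ 1/n).


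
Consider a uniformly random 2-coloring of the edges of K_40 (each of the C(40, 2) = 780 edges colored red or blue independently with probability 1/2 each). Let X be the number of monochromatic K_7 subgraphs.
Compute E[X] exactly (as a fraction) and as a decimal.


Let X = Σ_S X_S over the C(40, 7) = 18643560 subsets S of size 7, where X_S = 1 if the K_7 on S is monochromatic.
For a fixed S, the K_7 on S has C(7, 2) = 21 edges. P[all 21 edges red] = (1/2)^21, and likewise for blue, so P[monochromatic] = 2·(1/2)^21 = 2^{1 − 21} = 1/1048576.
By linearity: E[X] = C(40, 7) · 2^{1 − 21} = 18643560 · 1/1048576 = 2330445/131072.
Numerically: E[X] ≈ 17.780.

E[X] = C(40,7)·2^(1−C(7,2)) = 2330445/131072 ≈ 17.780.


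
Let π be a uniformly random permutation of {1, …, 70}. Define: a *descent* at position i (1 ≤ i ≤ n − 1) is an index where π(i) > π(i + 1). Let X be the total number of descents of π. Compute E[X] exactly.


Write X = Σ X_I over i = 1, …, 69, with X_I the indicator of one descent.
There are 69 indicators.
For each fixed i, the pair (π(i), π(i+1)) is a uniformly random ordered pair of distinct values from {1, …, 70}; by symmetry P[π(i) > π(i+1)] = 1/2.
By linearity: E[X] = 69 · (1/2) = (70 − 1) · (1/2) = 69/2 ≈ 34.500.

E[X] = 69/2 = 34.500.


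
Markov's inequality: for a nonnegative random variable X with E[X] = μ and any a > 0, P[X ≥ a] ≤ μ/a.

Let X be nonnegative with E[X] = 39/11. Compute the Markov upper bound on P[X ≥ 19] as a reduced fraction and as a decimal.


μ = E[X] = 39/11, a = 19.
Markov: P[X ≥ 19] ≤ μ/a = (39/11)/19 = 39/209.
Numerically: ≈ 0.186603.
(Since a = 19 > μ = 3.545455, the bound 39/209 is < 1 and informative.)

P[X ≥ 19] ≤ 39/209 ≈ 0.186603.


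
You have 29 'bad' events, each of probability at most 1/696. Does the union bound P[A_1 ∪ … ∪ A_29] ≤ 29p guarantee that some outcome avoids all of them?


Union bound: P[∪_{i=1}^{29} A_i] ≤ Σ_i P[A_i] ≤ 29·p = 29·(1/696) = 1/24.
Numerically: 1/24 ≈ 0.042.
Is 1/24 < 1? YES.
Since P[∪ A_i] ≤ 1/24 < 1, the complement has P[∩ A_i^c] ≥ 1 − 1/24 = 23/24 > 0, so some outcome avoids every A_i.

29·p = 1/24 ≈ 0.042; existence CERTIFIED by the union bound.


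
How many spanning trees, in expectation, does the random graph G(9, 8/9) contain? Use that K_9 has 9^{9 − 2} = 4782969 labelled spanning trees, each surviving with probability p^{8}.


K_9 has 9^{9 − 2} = 4782969 labelled spanning trees.
For each such spanning tree H, let X_H = 1 if all 8 edges of H are present in G. Then P[X_H = 1] = p^{8} = (8/9)^{8} = 16777216/43046721.
By linearity of expectation: E[X] = Σ_H E[X_H] = 4782969 · p^{8} = 4782969 · 16777216/43046721 = 16777216/9.
Numerically: E[X] ≈ 1.8641e+06.

E[X] = 4782969 · (8/9)^{8} = 16777216/9 ≈ 1.8641e+06.


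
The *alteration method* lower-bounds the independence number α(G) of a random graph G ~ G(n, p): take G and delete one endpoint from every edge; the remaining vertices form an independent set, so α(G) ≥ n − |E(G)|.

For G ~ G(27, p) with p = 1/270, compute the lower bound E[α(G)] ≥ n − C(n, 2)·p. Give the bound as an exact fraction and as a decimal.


E[|E(G)|] = C(27, 2)·p = 351 · (1/270) = 13/10.
E[α(G)] ≥ n − E[|E(G)|] = 27 − 13/10 = 257/10.
Numerically: ≈ 25.700.
(This is only a lower bound; the true E[α(G)] may be larger.)

E[α(G)] ≥ 257/10 ≈ 25.700.


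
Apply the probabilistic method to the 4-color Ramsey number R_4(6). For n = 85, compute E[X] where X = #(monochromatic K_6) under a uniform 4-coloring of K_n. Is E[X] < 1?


E[X] = C(85, 6) · 4^{1 − 15} = 437353560 · 4^{−14} = 437353560/268435456.
As a reduced fraction: E[X] = 54669195/33554432 ≈ 1.62927.
Is E[X] < 1? NO.
Since E[X] ≥ 1, the first-moment bound is inconclusive at n = 85; it does NOT by itself certify R_4(6) > 85.

E[X] = 54669195/33554432 ≈ 1.62927; E[X] ≥ 1; first-moment method inconclusive here.


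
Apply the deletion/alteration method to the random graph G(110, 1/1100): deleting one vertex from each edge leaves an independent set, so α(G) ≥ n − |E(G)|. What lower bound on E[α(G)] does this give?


E[|E(G)|] = C(110, 2)·p = 5995 · (1/1100) = 109/20.
E[α(G)] ≥ n − E[|E(G)|] = 110 − 109/20 = 2091/20.
Numerically: ≈ 104.550.
(This is only a lower bound; the true E[α(G)] may be larger.)

E[α(G)] ≥ 2091/20 ≈ 104.550.
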